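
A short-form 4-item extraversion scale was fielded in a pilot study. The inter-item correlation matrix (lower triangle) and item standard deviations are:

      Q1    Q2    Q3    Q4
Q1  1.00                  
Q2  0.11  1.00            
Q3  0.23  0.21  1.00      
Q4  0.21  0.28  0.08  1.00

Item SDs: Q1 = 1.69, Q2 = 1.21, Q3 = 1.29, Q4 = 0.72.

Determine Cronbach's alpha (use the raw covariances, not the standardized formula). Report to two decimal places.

Cronbach's alpha = 0.44

Σσ²ᵢ = 1.69² + 1.21² + 1.29² + 0.72² = 6.5027
Covariances σ_ij = r_ij · s_i · s_j:
  σ(Q1,Q2) = 0.11 × 1.69 × 1.21 = 0.2249
  σ(Q1,Q3) = 0.23 × 1.69 × 1.29 = 0.5014
  σ(Q1,Q4) = 0.21 × 1.69 × 0.72 = 0.2555
  σ(Q2,Q3) = 0.21 × 1.21 × 1.29 = 0.3278
  σ(Q2,Q4) = 0.28 × 1.21 × 0.72 = 0.2439
  σ(Q3,Q4) = 0.08 × 1.29 × 0.72 = 0.0743
σ²_T = Σσ²ᵢ + 2·Σσ_ij = 6.5027 + 2 × 1.6278 = 9.7583
α = (4/3)·(1 − 6.5027/9.7583) = 0.44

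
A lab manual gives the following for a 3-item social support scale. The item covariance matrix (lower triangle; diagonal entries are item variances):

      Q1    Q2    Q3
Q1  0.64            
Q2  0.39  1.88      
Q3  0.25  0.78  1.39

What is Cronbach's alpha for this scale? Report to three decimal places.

sum of item variances = 0.64 + 1.88 + 1.39 = 3.91
Sum of the distinct covariances = 1.42
total variance = 3.91 + 2 × 1.42 = 6.75
α = (k/(k−1))·(1 − sum of item variances/total variance) = (3/2)·(1 − 3.91/6.75) = 0.631

α = 0.631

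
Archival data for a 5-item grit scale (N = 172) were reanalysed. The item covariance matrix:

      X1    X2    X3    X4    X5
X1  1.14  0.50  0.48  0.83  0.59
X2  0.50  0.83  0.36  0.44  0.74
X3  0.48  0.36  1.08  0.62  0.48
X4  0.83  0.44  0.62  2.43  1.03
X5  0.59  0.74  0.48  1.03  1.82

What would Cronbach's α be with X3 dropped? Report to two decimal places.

Remaining items: X1, X2, X4, X5 (k = 4).
Σσᵢ² = 1.14 + 0.83 + 2.43 + 1.82 = 6.22
σ²_total = 6.22 + 2 × 4.13 = 14.48
α (item deleted) = (4/3)·(1 − 6.22/14.48) = 0.76

Cronbach's α = 0.76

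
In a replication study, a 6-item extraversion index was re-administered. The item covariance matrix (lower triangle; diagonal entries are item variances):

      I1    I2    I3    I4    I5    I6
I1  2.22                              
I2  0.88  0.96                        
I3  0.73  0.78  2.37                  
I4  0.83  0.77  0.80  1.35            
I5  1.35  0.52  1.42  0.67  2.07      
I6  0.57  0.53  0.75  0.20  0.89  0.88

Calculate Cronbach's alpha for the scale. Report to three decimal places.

sum of item variances = 2.22 + 0.96 + 2.37 + 1.35 + 2.07 + 0.88 = 9.85
Sum of off-diagonal covariances = 11.69
Var(T) = 9.85 + 2 × 11.69 = 33.23
α = (k/(k−1))·(1 − sum of item variances/Var(T)) = (6/5)·(1 − 9.85/33.23) = 0.844

Cronbach's alpha = 0.844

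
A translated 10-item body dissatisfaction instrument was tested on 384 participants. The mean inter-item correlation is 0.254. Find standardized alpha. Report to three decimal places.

standardized alpha = 0.773

Standardized α = k·r̄ / (1 + (k−1)·r̄) = 10 × 0.254 / (1 + 9 × 0.254)
  = 2.5400 / 3.2860 = 0.773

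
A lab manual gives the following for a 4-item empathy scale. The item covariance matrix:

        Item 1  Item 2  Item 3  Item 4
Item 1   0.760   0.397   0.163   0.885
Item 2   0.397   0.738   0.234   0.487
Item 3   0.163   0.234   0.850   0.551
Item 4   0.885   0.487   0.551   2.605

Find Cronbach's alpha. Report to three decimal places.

α = 0.698

ΣVar(i) = 0.760 + 0.738 + 0.850 + 2.605 = 4.953
Sum of off-diagonal covariances = 2.717
total variance = 4.953 + 2 × 2.717 = 10.387
α = (k/(k−1))·(1 − ΣVar(i)/total variance) = (4/3)·(1 − 4.953/10.387) = 0.698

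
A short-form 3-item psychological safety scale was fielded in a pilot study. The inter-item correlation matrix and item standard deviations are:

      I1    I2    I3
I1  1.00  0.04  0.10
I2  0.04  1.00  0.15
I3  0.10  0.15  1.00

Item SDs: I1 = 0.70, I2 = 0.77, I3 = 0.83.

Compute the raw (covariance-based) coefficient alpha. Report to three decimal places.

α = 0.248

Σσ²ᵢ = 0.70² + 0.77² + 0.83² = 1.7718
Covariances σ_ij = r_ij · s_i · s_j:
  σ(I1,I2) = 0.04 × 0.70 × 0.77 = 0.0216
  σ(I1,I3) = 0.10 × 0.70 × 0.83 = 0.0581
  σ(I2,I3) = 0.15 × 0.77 × 0.83 = 0.0959
σ²_T = Σσ²ᵢ + 2·Σσ_ij = 1.7718 + 2 × 0.1756 = 2.1230
α = (3/2)·(1 − 1.7718/2.1230) = 0.248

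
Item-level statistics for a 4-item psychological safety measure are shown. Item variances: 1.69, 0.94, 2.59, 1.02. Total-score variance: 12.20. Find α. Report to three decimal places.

α = 0.651

Σσᵢ² = 1.69 + 0.94 + 2.59 + 1.02 = 6.24
α = (k/(k−1))·(1 − Σσᵢ²/Var(T)) = (4/3)·(1 − 6.24/12.20) = 0.651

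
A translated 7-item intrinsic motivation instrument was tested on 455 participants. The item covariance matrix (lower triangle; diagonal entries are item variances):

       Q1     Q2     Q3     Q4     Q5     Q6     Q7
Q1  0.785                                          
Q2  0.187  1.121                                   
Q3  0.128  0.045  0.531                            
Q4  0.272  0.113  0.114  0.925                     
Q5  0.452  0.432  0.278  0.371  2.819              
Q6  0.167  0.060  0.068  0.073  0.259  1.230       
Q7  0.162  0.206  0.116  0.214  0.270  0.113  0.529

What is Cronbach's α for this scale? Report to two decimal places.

ΣVar(i) = 0.785 + 1.121 + 0.531 + 0.925 + 2.819 + 1.230 + 0.529 = 7.940
Σ_{i<j} σ_ij = 4.100
σ²_T = 7.940 + 2 × 4.100 = 16.140
α = (k/(k−1))·(1 − ΣVar(i)/σ²_T) = (7/6)·(1 − 7.940/16.140) = 0.59

α = 0.59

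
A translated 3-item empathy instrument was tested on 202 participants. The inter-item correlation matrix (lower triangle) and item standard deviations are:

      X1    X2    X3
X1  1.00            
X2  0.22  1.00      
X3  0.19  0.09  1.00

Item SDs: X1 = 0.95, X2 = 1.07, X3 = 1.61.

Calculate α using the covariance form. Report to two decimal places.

Σσ²ᵢ = 0.95² + 1.07² + 1.61² = 4.6395
Covariances σ_ij = r_ij · s_i · s_j:
  σ(X1,X2) = 0.22 × 0.95 × 1.07 = 0.2236
  σ(X1,X3) = 0.19 × 0.95 × 1.61 = 0.2906
  σ(X2,X3) = 0.09 × 1.07 × 1.61 = 0.1550
σ²_T = Σσ²ᵢ + 2·Σσ_ij = 4.6395 + 2 × 0.6692 = 5.9779
α = (3/2)·(1 − 4.6395/5.9779) = 0.34

α = 0.34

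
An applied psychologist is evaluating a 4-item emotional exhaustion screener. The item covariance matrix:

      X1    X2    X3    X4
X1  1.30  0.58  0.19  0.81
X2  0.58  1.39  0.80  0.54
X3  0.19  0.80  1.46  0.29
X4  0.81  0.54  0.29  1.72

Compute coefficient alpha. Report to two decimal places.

sum of item variances = 1.30 + 1.39 + 1.46 + 1.72 = 5.87
Sum of the distinct covariances = 3.21
σ²_T = 5.87 + 2 × 3.21 = 12.29
α = (k/(k−1))·(1 − sum of item variances/σ²_T) = (4/3)·(1 − 5.87/12.29) = 0.70

coefficient alpha = 0.70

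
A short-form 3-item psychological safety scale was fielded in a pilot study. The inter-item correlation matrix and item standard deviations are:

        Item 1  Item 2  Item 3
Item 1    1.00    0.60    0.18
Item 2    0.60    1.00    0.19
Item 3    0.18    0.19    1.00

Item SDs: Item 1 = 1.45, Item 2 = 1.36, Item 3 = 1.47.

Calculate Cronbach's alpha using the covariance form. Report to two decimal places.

α = 0.58

Σσ²ᵢ = 1.45² + 1.36² + 1.47² = 6.1130
Covariances σ_ij = r_ij · s_i · s_j:
  σ(Item 1,Item 2) = 0.60 × 1.45 × 1.36 = 1.1832
  σ(Item 1,Item 3) = 0.18 × 1.45 × 1.47 = 0.3837
  σ(Item 2,Item 3) = 0.19 × 1.36 × 1.47 = 0.3798
σ²_T = Σσ²ᵢ + 2·Σσ_ij = 6.1130 + 2 × 1.9467 = 10.0064
α = (3/2)·(1 − 6.1130/10.0064) = 0.58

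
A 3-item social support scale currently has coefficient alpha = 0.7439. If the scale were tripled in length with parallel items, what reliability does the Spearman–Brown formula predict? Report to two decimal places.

Length factor m = 3
α' = m·α / (1 + (m−1)·α)
   = 3 × 0.7439 / (1 + (3 − 1) × 0.7439)
   = 2.2317 / 2.4878 = 0.90

predicted reliability = 0.90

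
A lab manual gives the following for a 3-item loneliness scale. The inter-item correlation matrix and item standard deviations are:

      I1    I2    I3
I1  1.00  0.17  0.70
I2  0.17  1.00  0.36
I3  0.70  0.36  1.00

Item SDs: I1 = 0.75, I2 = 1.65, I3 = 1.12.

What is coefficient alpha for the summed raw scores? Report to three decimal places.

Σσ²ᵢ = 0.75² + 1.65² + 1.12² = 4.5394
Covariances σ_ij = r_ij · s_i · s_j:
  σ(I1,I2) = 0.17 × 0.75 × 1.65 = 0.2104
  σ(I1,I3) = 0.70 × 0.75 × 1.12 = 0.5880
  σ(I2,I3) = 0.36 × 1.65 × 1.12 = 0.6653
σ²_T = Σσ²ᵢ + 2·Σσ_ij = 4.5394 + 2 × 1.4637 = 7.4668
α = (3/2)·(1 − 4.5394/7.4668) = 0.588

coefficient alpha = 0.588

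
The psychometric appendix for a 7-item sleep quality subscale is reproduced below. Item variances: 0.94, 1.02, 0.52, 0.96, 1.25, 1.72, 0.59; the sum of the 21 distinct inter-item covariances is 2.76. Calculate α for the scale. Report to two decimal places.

α = 0.51

Σσ²ᵢ = 0.94 + 1.02 + 0.52 + 0.96 + 1.25 + 1.72 + 0.59 = 7.00
Sum of distinct covariances = 2.76
σ²_T = Σσ²ᵢ + 2·Σcov = 7.00 + 2 × 2.76 = 12.52
α = (7/6)·(1 − 7.00/12.52) = 0.51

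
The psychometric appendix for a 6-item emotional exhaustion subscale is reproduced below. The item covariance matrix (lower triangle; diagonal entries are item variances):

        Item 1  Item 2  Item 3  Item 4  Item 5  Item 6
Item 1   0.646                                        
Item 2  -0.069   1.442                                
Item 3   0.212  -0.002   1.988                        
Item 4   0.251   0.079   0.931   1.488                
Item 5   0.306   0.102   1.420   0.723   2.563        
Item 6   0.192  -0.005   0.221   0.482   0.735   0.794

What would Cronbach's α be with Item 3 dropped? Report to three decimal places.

Remaining items: Item 1, Item 2, Item 4, Item 5, Item 6 (k = 5).
ΣVar(i) = 0.646 + 1.442 + 1.488 + 2.563 + 0.794 = 6.933
total variance = 6.933 + 2 × 2.796 = 12.525
α (item deleted) = (5/4)·(1 − 6.933/12.525) = 0.558

Cronbach's α = 0.558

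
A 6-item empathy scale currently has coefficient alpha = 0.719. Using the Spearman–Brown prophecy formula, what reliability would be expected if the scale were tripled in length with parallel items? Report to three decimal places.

predicted reliability = 0.885

Length factor m = 3
α' = m·α / (1 + (m−1)·α)
   = 3 × 0.719 / (1 + (3 − 1) × 0.719)
   = 2.1570 / 2.4380 = 0.885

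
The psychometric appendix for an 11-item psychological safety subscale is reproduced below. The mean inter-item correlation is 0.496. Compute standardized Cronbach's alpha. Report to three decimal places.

standardized Cronbach's alpha = 0.915

Standardized α = k·r̄ / (1 + (k−1)·r̄) = 11 × 0.496 / (1 + 10 × 0.496)
  = 5.4560 / 5.9600 = 0.915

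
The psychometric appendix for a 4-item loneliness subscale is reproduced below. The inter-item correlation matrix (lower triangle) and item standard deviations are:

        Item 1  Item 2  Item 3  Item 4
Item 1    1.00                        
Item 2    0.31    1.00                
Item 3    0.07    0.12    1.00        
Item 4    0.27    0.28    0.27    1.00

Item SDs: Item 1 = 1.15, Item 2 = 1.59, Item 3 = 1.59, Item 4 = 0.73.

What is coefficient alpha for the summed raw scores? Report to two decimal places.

Σσ²ᵢ = 1.15² + 1.59² + 1.59² + 0.73² = 6.9116
Covariances σ_ij = r_ij · s_i · s_j:
  σ(Item 1,Item 2) = 0.31 × 1.15 × 1.59 = 0.5668
  σ(Item 1,Item 3) = 0.07 × 1.15 × 1.59 = 0.1280
  σ(Item 1,Item 4) = 0.27 × 1.15 × 0.73 = 0.2267
  σ(Item 2,Item 3) = 0.12 × 1.59 × 1.59 = 0.3034
  σ(Item 2,Item 4) = 0.28 × 1.59 × 0.73 = 0.3250
  σ(Item 3,Item 4) = 0.27 × 1.59 × 0.73 = 0.3134
σ²_T = Σσ²ᵢ + 2·Σσ_ij = 6.9116 + 2 × 1.8633 = 10.6382
α = (4/3)·(1 − 6.9116/10.6382) = 0.47

coefficient alpha = 0.47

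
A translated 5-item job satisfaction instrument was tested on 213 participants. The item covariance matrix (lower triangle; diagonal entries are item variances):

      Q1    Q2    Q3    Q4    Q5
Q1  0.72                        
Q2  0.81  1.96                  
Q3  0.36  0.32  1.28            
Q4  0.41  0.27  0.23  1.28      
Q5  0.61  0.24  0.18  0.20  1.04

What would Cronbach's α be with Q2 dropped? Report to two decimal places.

Remaining items: Q1, Q3, Q4, Q5 (k = 4).
Σσᵢ² = 0.72 + 1.28 + 1.28 + 1.04 = 4.32
σ²_T = 4.32 + 2 × 1.99 = 8.30
α (item deleted) = (4/3)·(1 − 4.32/8.30) = 0.64

Cronbach's α = 0.64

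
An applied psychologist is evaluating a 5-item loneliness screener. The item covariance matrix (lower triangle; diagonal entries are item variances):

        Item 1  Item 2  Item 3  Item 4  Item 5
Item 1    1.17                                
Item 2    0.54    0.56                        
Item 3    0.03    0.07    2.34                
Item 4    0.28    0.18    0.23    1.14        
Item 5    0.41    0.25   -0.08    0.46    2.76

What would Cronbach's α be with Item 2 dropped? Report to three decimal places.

α = 0.352

Remaining items: Item 1, Item 3, Item 4, Item 5 (k = 4).
Σσᵢ² = 1.17 + 2.34 + 1.14 + 2.76 = 7.41
total variance = 7.41 + 2 × 1.33 = 10.07
α (item deleted) = (4/3)·(1 − 7.41/10.07) = 0.352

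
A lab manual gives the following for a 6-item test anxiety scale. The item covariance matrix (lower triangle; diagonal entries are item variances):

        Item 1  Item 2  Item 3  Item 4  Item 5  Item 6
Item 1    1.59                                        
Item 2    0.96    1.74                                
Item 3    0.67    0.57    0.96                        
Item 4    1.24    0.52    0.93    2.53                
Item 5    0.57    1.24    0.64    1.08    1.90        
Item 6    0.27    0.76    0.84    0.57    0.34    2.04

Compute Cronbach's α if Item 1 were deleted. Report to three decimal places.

α = 0.775

Remaining items: Item 2, Item 3, Item 4, Item 5, Item 6 (k = 5).
Σσᵢ² = 1.74 + 0.96 + 2.53 + 1.90 + 2.04 = 9.17
Var(T) = 9.17 + 2 × 7.49 = 24.15
α (item deleted) = (5/4)·(1 − 9.17/24.15) = 0.775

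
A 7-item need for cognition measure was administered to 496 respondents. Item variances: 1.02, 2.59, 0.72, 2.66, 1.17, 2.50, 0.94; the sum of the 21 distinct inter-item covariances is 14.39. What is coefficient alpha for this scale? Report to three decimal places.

coefficient alpha = 0.832

sum of item variances = 1.02 + 2.59 + 0.72 + 2.66 + 1.17 + 2.50 + 0.94 = 11.60
Sum of distinct covariances = 14.39
σ²_T = sum of item variances + 2·Σcov = 11.60 + 2 × 14.39 = 40.38
α = (7/6)·(1 − 11.60/40.38) = 0.832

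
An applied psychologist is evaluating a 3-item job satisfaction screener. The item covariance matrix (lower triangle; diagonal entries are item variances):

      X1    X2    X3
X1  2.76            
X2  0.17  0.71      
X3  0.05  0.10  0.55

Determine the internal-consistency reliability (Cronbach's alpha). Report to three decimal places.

ΣVar(i) = 2.76 + 0.71 + 0.55 = 4.02
Σ_{i<j} σ_ij = 0.32
Var(T) = 4.02 + 2 × 0.32 = 4.66
α = (k/(k−1))·(1 − ΣVar(i)/Var(T)) = (3/2)·(1 − 4.02/4.66) = 0.206

α = 0.206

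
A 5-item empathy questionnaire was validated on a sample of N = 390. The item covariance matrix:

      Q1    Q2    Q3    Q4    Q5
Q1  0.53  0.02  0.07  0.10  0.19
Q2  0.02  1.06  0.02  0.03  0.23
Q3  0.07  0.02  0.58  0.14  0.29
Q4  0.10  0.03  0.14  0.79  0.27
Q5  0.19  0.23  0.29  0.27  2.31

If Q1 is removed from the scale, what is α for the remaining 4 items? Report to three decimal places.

α = 0.390

Remaining items: Q2, Q3, Q4, Q5 (k = 4).
ΣVar(i) = 1.06 + 0.58 + 0.79 + 2.31 = 4.74
σ²_total = 4.74 + 2 × 0.98 = 6.70
α (item deleted) = (4/3)·(1 − 4.74/6.70) = 0.390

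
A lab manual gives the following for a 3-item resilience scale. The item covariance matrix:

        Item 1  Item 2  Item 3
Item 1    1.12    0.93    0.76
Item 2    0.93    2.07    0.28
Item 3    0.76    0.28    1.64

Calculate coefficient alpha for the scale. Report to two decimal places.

Σσᵢ² = 1.12 + 2.07 + 1.64 = 4.83
Sum of off-diagonal covariances = 1.97
Var(T) = 4.83 + 2 × 1.97 = 8.77
α = (k/(k−1))·(1 − Σσᵢ²/Var(T)) = (3/2)·(1 − 4.83/8.77) = 0.67

coefficient alpha = 0.67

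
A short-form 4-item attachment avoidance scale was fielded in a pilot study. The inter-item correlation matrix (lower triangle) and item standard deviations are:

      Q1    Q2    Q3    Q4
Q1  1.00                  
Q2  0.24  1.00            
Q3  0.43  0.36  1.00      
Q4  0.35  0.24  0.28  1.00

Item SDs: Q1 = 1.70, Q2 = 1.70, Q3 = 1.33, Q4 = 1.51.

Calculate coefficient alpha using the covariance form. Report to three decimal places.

α = 0.641

Σσ²ᵢ = 1.70² + 1.70² + 1.33² + 1.51² = 9.8290
Covariances σ_ij = r_ij · s_i · s_j:
  σ(Q1,Q2) = 0.24 × 1.70 × 1.70 = 0.6936
  σ(Q1,Q3) = 0.43 × 1.70 × 1.33 = 0.9722
  σ(Q1,Q4) = 0.35 × 1.70 × 1.51 = 0.8984
  σ(Q2,Q3) = 0.36 × 1.70 × 1.33 = 0.8140
  σ(Q2,Q4) = 0.24 × 1.70 × 1.51 = 0.6161
  σ(Q3,Q4) = 0.28 × 1.33 × 1.51 = 0.5623
σ²_T = Σσ²ᵢ + 2·Σσ_ij = 9.8290 + 2 × 4.5566 = 18.9422
α = (4/3)·(1 − 9.8290/18.9422) = 0.641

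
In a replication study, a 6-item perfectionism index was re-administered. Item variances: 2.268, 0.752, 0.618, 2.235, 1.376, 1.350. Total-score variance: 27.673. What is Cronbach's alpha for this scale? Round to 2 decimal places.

sum of item variances = 2.268 + 0.752 + 0.618 + 2.235 + 1.376 + 1.350 = 8.599
α = (k/(k−1))·(1 − sum of item variances/Var(T)) = (6/5)·(1 − 8.599/27.673) = 0.83

α = 0.83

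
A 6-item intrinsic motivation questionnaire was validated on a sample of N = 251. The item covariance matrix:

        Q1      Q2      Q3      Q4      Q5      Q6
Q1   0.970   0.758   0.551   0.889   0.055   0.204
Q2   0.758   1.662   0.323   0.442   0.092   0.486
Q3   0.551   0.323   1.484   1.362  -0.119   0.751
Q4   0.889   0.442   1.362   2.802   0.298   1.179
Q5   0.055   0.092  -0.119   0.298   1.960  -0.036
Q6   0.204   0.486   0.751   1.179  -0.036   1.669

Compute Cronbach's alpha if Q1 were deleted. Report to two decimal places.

Remaining items: Q2, Q3, Q4, Q5, Q6 (k = 5).
Σσ²ᵢ = 1.662 + 1.484 + 2.802 + 1.960 + 1.669 = 9.577
Var(T) = 9.577 + 2 × 4.778 = 19.133
α (item deleted) = (5/4)·(1 − 9.577/19.133) = 0.62

α = 0.62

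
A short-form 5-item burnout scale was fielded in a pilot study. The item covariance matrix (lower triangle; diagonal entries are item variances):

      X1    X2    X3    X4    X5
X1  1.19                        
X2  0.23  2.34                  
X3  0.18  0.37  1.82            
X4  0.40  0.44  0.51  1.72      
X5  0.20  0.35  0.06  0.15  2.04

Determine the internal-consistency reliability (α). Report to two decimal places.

Σσ²ᵢ = 1.19 + 2.34 + 1.82 + 1.72 + 2.04 = 9.11
Sum of the distinct covariances = 2.89
σ²_total = 9.11 + 2 × 2.89 = 14.89
α = (k/(k−1))·(1 − Σσ²ᵢ/σ²_total) = (5/4)·(1 − 9.11/14.89) = 0.49

α = 0.49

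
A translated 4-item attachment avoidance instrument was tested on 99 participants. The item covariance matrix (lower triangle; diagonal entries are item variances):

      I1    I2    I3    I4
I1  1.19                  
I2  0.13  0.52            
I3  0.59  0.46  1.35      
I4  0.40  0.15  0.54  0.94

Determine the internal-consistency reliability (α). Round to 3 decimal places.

Σσ²ᵢ = 1.19 + 0.52 + 1.35 + 0.94 = 4.00
Sum of the distinct covariances = 2.27
σ²_total = 4.00 + 2 × 2.27 = 8.54
α = (k/(k−1))·(1 − Σσ²ᵢ/σ²_total) = (4/3)·(1 − 4.00/8.54) = 0.709

α = 0.709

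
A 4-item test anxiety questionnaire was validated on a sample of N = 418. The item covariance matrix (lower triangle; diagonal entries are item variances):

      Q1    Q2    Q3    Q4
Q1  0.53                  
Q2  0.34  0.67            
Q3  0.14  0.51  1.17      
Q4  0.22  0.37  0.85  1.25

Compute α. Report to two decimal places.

α = 0.76

Σσᵢ² = 0.53 + 0.67 + 1.17 + 1.25 = 3.62
Sum of the distinct covariances = 2.43
Var(T) = 3.62 + 2 × 2.43 = 8.48
α = (k/(k−1))·(1 − Σσᵢ²/Var(T)) = (4/3)·(1 − 3.62/8.48) = 0.76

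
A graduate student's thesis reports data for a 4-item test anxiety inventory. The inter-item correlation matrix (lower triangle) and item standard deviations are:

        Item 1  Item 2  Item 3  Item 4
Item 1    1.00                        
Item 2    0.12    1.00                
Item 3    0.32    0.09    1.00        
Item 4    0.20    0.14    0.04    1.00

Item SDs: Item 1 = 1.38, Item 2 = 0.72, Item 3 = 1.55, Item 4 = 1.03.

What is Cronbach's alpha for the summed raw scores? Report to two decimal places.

α = 0.42

Σσ²ᵢ = 1.38² + 0.72² + 1.55² + 1.03² = 5.8862
Covariances σ_ij = r_ij · s_i · s_j:
  σ(Item 1,Item 2) = 0.12 × 1.38 × 0.72 = 0.1192
  σ(Item 1,Item 3) = 0.32 × 1.38 × 1.55 = 0.6845
  σ(Item 1,Item 4) = 0.20 × 1.38 × 1.03 = 0.2843
  σ(Item 2,Item 3) = 0.09 × 0.72 × 1.55 = 0.1004
  σ(Item 2,Item 4) = 0.14 × 0.72 × 1.03 = 0.1038
  σ(Item 3,Item 4) = 0.04 × 1.55 × 1.03 = 0.0639
σ²_T = Σσ²ᵢ + 2·Σσ_ij = 5.8862 + 2 × 1.3561 = 8.5984
α = (4/3)·(1 − 5.8862/8.5984) = 0.42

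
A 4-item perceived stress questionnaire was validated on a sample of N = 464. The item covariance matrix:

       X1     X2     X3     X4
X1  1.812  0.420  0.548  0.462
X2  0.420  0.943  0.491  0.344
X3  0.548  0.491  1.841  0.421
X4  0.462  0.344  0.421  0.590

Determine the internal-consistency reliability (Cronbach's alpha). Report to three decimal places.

Cronbach's alpha = 0.678

ΣVar(i) = 1.812 + 0.943 + 1.841 + 0.590 = 5.186
Sum of the distinct covariances = 2.686
σ²_total = 5.186 + 2 × 2.686 = 10.558
α = (k/(k−1))·(1 − ΣVar(i)/σ²_total) = (4/3)·(1 − 5.186/10.558) = 0.678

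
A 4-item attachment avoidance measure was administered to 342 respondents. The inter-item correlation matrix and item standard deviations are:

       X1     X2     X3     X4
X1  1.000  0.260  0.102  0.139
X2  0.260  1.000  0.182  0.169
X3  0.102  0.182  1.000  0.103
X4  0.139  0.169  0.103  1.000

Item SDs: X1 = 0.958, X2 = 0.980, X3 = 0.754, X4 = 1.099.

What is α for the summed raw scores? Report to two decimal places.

Σσ²ᵢ = 0.958² + 0.980² + 0.754² + 1.099² = 3.6545
Covariances σ_ij = r_ij · s_i · s_j:
  σ(X1,X2) = 0.260 × 0.958 × 0.980 = 0.2441
  σ(X1,X3) = 0.102 × 0.958 × 0.754 = 0.0737
  σ(X1,X4) = 0.139 × 0.958 × 1.099 = 0.1463
  σ(X2,X3) = 0.182 × 0.980 × 0.754 = 0.1345
  σ(X2,X4) = 0.169 × 0.980 × 1.099 = 0.1820
  σ(X3,X4) = 0.103 × 0.754 × 1.099 = 0.0854
σ²_T = Σσ²ᵢ + 2·Σσ_ij = 3.6545 + 2 × 0.8660 = 5.3865
α = (4/3)·(1 − 3.6545/5.3865) = 0.43

α = 0.43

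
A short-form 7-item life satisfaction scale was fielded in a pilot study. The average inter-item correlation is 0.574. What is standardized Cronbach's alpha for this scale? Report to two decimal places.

α = 0.90

Standardized α = k·r̄ / (1 + (k−1)·r̄) = 7 × 0.574 / (1 + 6 × 0.574)
  = 4.0180 / 4.4440 = 0.90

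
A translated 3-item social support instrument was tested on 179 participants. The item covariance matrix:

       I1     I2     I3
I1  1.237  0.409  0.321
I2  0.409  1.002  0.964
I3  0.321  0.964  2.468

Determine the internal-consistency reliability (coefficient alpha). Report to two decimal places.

α = 0.63

sum of item variances = 1.237 + 1.002 + 2.468 = 4.707
Sum of the distinct covariances = 1.694
σ²_T = 4.707 + 2 × 1.694 = 8.095
α = (k/(k−1))·(1 − sum of item variances/σ²_T) = (3/2)·(1 − 4.707/8.095) = 0.63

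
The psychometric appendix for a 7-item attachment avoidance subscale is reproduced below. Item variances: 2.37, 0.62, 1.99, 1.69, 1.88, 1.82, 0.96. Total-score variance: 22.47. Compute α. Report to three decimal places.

Σσᵢ² = 2.37 + 0.62 + 1.99 + 1.69 + 1.88 + 1.82 + 0.96 = 11.33
α = (k/(k−1))·(1 − Σσᵢ²/σ²_total) = (7/6)·(1 − 11.33/22.47) = 0.578

α = 0.578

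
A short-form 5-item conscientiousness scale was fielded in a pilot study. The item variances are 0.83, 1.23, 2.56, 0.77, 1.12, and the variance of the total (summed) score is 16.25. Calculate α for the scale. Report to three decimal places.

α = 0.749

ΣVar(i) = 0.83 + 1.23 + 2.56 + 0.77 + 1.12 = 6.51
α = (k/(k−1))·(1 − ΣVar(i)/σ²_total) = (5/4)·(1 − 6.51/16.25) = 0.749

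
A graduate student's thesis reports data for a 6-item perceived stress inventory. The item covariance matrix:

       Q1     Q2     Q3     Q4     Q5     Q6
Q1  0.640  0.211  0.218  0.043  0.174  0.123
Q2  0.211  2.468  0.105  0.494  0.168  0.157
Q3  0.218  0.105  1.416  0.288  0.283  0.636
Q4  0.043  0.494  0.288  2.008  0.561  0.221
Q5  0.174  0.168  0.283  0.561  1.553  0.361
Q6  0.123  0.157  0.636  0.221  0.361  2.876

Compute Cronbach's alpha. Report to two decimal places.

sum of item variances = 0.640 + 2.468 + 1.416 + 2.008 + 1.553 + 2.876 = 10.961
Σ_{i<j} σ_ij = 4.043
Var(T) = 10.961 + 2 × 4.043 = 19.047
α = (k/(k−1))·(1 − sum of item variances/Var(T)) = (6/5)·(1 − 10.961/19.047) = 0.51

Cronbach's alpha = 0.51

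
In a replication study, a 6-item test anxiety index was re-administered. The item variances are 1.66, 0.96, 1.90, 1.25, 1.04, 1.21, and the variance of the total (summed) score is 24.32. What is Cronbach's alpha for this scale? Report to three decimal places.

Σσ²ᵢ = 1.66 + 0.96 + 1.90 + 1.25 + 1.04 + 1.21 = 8.02
α = (k/(k−1))·(1 − Σσ²ᵢ/σ²_T) = (6/5)·(1 − 8.02/24.32) = 0.804

α = 0.804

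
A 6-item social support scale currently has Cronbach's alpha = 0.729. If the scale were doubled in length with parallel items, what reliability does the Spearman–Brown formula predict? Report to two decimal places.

Length factor m = 2
α' = m·α / (1 + (m−1)·α)
   = 2 × 0.729 / (1 + (2 − 1) × 0.729)
   = 1.4580 / 1.7290 = 0.84

predicted reliability = 0.84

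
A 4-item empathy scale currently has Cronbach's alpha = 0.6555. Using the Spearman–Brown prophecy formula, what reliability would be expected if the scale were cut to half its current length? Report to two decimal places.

Length factor m = 1/2
α' = m·α / (1 − (1−m)·α)
   = 1/2 × 0.6555 / (1 − (1 − 1/2) × 0.6555)
   = 0.3277 / 0.6723 = 0.49

predicted reliability = 0.49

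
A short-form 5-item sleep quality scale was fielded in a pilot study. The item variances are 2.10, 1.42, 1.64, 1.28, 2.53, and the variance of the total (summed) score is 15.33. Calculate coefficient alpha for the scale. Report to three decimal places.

coefficient alpha = 0.519

sum of item variances = 2.10 + 1.42 + 1.64 + 1.28 + 2.53 = 8.97
α = (k/(k−1))·(1 − sum of item variances/total variance) = (5/4)·(1 − 8.97/15.33) = 0.519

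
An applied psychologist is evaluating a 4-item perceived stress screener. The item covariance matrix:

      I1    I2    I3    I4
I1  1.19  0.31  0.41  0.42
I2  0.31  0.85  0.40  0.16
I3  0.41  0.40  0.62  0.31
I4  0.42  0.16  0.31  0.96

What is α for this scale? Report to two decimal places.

α = 0.70

sum of item variances = 1.19 + 0.85 + 0.62 + 0.96 = 3.62
Sum of off-diagonal covariances = 2.01
σ²_total = 3.62 + 2 × 2.01 = 7.64
α = (k/(k−1))·(1 − sum of item variances/σ²_total) = (4/3)·(1 − 3.62/7.64) = 0.70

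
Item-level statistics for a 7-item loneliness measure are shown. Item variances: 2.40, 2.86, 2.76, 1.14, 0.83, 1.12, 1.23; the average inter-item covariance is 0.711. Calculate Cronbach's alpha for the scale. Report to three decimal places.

Cronbach's alpha = 0.826

sum of item variances = 2.40 + 2.86 + 2.76 + 1.14 + 0.83 + 1.12 + 1.23 = 12.34
Sum of the 21 distinct covariances = 21 × 0.711 = 14.931
σ²_total = sum of item variances + 2·Σcov = 12.34 + 2 × 14.931 = 42.202
α = (7/6)·(1 − 12.34/42.202) = 0.826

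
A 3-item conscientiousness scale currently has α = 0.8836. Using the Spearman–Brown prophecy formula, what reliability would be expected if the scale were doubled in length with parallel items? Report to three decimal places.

predicted reliability = 0.938

Length factor m = 2
α' = m·α / (1 + (m−1)·α)
   = 2 × 0.8836 / (1 + (2 − 1) × 0.8836)
   = 1.7672 / 1.8836 = 0.938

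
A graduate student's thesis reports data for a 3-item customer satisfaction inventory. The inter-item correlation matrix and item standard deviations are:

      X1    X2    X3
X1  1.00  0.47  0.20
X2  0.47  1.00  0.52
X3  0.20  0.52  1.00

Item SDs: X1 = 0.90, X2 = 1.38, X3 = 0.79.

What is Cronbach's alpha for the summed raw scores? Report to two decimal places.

Σσ²ᵢ = 0.90² + 1.38² + 0.79² = 3.3385
Covariances σ_ij = r_ij · s_i · s_j:
  σ(X1,X2) = 0.47 × 0.90 × 1.38 = 0.5837
  σ(X1,X3) = 0.20 × 0.90 × 0.79 = 0.1422
  σ(X2,X3) = 0.52 × 1.38 × 0.79 = 0.5669
σ²_T = Σσ²ᵢ + 2·Σσ_ij = 3.3385 + 2 × 1.2928 = 5.9241
α = (3/2)·(1 − 3.3385/5.9241) = 0.65

α = 0.65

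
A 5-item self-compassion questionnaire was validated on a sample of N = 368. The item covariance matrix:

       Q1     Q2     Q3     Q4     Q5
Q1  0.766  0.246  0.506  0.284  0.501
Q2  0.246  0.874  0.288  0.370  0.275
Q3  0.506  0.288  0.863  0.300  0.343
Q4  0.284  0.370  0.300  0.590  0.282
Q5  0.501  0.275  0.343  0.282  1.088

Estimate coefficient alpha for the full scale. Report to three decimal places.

ΣVar(i) = 0.766 + 0.874 + 0.863 + 0.590 + 1.088 = 4.181
Sum of the distinct covariances = 3.395
Var(T) = 4.181 + 2 × 3.395 = 10.971
α = (k/(k−1))·(1 − ΣVar(i)/Var(T)) = (5/4)·(1 − 4.181/10.971) = 0.774

coefficient alpha = 0.774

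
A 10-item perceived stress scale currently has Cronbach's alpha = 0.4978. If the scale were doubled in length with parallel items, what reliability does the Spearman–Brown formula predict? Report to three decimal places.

predicted reliability = 0.665

Length factor m = 2
α' = m·α / (1 + (m−1)·α)
   = 2 × 0.4978 / (1 + (2 − 1) × 0.4978)
   = 0.9956 / 1.4978 = 0.665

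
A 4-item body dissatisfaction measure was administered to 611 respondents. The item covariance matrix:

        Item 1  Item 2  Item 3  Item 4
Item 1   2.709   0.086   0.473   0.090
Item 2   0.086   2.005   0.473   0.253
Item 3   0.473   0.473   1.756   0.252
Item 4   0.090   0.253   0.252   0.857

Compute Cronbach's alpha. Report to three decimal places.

Σσᵢ² = 2.709 + 2.005 + 1.756 + 0.857 = 7.327
Sum of the distinct covariances = 1.627
total variance = 7.327 + 2 × 1.627 = 10.581
α = (k/(k−1))·(1 − Σσᵢ²/total variance) = (4/3)·(1 − 7.327/10.581) = 0.410

α = 0.410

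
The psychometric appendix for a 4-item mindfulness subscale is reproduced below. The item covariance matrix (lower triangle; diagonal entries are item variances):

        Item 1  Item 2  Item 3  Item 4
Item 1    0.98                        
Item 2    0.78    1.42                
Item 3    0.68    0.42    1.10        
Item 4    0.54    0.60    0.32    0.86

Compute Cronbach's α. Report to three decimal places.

sum of item variances = 0.98 + 1.42 + 1.10 + 0.86 = 4.36
Sum of the distinct covariances = 3.34
Var(T) = 4.36 + 2 × 3.34 = 11.04
α = (k/(k−1))·(1 − sum of item variances/Var(T)) = (4/3)·(1 − 4.36/11.04) = 0.807

α = 0.807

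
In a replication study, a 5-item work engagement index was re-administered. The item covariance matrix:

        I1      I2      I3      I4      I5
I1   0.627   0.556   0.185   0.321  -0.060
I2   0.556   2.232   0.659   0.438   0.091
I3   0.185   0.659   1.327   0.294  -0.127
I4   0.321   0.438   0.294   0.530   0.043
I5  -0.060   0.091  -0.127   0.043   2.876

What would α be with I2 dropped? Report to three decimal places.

α = 0.262

Remaining items: I1, I3, I4, I5 (k = 4).
ΣVar(i) = 0.627 + 1.327 + 0.530 + 2.876 = 5.360
σ²_total = 5.360 + 2 × 0.656 = 6.672
α (item deleted) = (4/3)·(1 − 5.360/6.672) = 0.262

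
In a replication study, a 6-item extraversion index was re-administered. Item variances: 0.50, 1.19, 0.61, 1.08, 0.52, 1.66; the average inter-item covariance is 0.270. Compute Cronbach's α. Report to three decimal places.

ΣVar(i) = 0.50 + 1.19 + 0.61 + 1.08 + 0.52 + 1.66 = 5.56
Sum of the 15 distinct covariances = 15 × 0.270 = 4.050
σ²_total = ΣVar(i) + 2·Σcov = 5.56 + 2 × 4.050 = 13.660
α = (6/5)·(1 − 5.56/13.660) = 0.712

Cronbach's α = 0.712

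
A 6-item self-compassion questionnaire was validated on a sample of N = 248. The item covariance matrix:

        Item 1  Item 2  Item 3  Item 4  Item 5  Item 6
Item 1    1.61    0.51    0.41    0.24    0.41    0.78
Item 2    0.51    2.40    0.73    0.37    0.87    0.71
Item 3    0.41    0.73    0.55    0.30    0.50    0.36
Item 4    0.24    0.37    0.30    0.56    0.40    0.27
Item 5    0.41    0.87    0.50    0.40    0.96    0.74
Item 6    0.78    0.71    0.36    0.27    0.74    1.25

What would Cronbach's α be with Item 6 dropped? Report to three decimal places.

α = 0.762

Remaining items: Item 1, Item 2, Item 3, Item 4, Item 5 (k = 5).
Σσ²ᵢ = 1.61 + 2.40 + 0.55 + 0.56 + 0.96 = 6.08
σ²_T = 6.08 + 2 × 4.74 = 15.56
α (item deleted) = (5/4)·(1 − 6.08/15.56) = 0.762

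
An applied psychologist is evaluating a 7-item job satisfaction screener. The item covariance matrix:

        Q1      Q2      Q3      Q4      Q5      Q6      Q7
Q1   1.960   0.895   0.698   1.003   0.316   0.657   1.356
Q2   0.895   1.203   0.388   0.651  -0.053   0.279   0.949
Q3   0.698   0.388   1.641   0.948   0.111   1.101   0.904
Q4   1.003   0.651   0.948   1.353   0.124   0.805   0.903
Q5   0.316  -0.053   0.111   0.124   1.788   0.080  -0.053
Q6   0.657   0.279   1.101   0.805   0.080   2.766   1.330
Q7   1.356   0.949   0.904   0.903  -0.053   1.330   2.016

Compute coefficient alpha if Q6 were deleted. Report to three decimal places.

Remaining items: Q1, Q2, Q3, Q4, Q5, Q7 (k = 6).
Σσ²ᵢ = 1.960 + 1.203 + 1.641 + 1.353 + 1.788 + 2.016 = 9.961
Var(T) = 9.961 + 2 × 9.140 = 28.241
α (item deleted) = (6/5)·(1 − 9.961/28.241) = 0.777

α = 0.777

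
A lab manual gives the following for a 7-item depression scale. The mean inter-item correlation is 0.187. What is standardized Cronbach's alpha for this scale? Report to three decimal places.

α = 0.617

Standardized α = k·r̄ / (1 + (k−1)·r̄) = 7 × 0.187 / (1 + 6 × 0.187)
  = 1.3090 / 2.1220 = 0.617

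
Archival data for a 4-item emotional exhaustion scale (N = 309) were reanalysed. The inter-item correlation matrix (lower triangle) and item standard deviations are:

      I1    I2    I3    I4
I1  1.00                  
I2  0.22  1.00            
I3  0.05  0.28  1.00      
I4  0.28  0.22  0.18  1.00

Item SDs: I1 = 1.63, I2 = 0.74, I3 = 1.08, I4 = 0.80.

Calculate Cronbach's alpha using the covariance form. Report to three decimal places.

Σσ²ᵢ = 1.63² + 0.74² + 1.08² + 0.80² = 5.0109
Covariances σ_ij = r_ij · s_i · s_j:
  σ(I1,I2) = 0.22 × 1.63 × 0.74 = 0.2654
  σ(I1,I3) = 0.05 × 1.63 × 1.08 = 0.0880
  σ(I1,I4) = 0.28 × 1.63 × 0.80 = 0.3651
  σ(I2,I3) = 0.28 × 0.74 × 1.08 = 0.2238
  σ(I2,I4) = 0.22 × 0.74 × 0.80 = 0.1302
  σ(I3,I4) = 0.18 × 1.08 × 0.80 = 0.1555
σ²_T = Σσ²ᵢ + 2·Σσ_ij = 5.0109 + 2 × 1.2280 = 7.4669
α = (4/3)·(1 − 5.0109/7.4669) = 0.439

Cronbach's alpha = 0.439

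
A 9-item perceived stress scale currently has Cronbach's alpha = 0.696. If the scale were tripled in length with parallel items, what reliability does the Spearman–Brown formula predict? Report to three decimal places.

predicted reliability = 0.873

Length factor m = 3
α' = m·α / (1 + (m−1)·α)
   = 3 × 0.696 / (1 + (3 − 1) × 0.696)
   = 2.0880 / 2.3920 = 0.873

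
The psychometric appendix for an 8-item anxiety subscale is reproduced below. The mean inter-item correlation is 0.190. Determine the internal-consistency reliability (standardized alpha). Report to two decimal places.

Standardized α = k·r̄ / (1 + (k−1)·r̄) = 8 × 0.190 / (1 + 7 × 0.190)
  = 1.5200 / 2.3300 = 0.65

standardized alpha = 0.65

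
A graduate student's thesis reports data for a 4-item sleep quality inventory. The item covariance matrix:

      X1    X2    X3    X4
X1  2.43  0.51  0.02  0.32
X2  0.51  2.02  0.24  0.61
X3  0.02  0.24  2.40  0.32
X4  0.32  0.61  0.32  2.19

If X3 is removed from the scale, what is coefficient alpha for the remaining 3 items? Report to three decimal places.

Remaining items: X1, X2, X4 (k = 3).
ΣVar(i) = 2.43 + 2.02 + 2.19 = 6.64
total variance = 6.64 + 2 × 1.44 = 9.52
α (item deleted) = (3/2)·(1 − 6.64/9.52) = 0.454

coefficient alpha = 0.454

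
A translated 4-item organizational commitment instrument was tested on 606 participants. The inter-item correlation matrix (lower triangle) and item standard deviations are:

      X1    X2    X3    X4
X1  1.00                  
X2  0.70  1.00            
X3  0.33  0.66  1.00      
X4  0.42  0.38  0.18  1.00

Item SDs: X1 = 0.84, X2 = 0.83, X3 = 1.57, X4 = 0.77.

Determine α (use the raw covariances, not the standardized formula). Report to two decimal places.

Σσ²ᵢ = 0.84² + 0.83² + 1.57² + 0.77² = 4.4523
Covariances σ_ij = r_ij · s_i · s_j:
  σ(X1,X2) = 0.70 × 0.84 × 0.83 = 0.4880
  σ(X1,X3) = 0.33 × 0.84 × 1.57 = 0.4352
  σ(X1,X4) = 0.42 × 0.84 × 0.77 = 0.2717
  σ(X2,X3) = 0.66 × 0.83 × 1.57 = 0.8600
  σ(X2,X4) = 0.38 × 0.83 × 0.77 = 0.2429
  σ(X3,X4) = 0.18 × 1.57 × 0.77 = 0.2176
σ²_T = Σσ²ᵢ + 2·Σσ_ij = 4.4523 + 2 × 2.5154 = 9.4831
α = (4/3)·(1 − 4.4523/9.4831) = 0.71

α = 0.71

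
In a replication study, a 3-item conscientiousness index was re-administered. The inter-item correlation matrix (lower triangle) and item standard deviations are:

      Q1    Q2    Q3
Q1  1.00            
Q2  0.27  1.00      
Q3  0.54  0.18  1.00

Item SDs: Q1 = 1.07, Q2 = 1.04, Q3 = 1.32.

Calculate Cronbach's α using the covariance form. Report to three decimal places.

Σσ²ᵢ = 1.07² + 1.04² + 1.32² = 3.9689
Covariances σ_ij = r_ij · s_i · s_j:
  σ(Q1,Q2) = 0.27 × 1.07 × 1.04 = 0.3005
  σ(Q1,Q3) = 0.54 × 1.07 × 1.32 = 0.7627
  σ(Q2,Q3) = 0.18 × 1.04 × 1.32 = 0.2471
σ²_T = Σσ²ᵢ + 2·Σσ_ij = 3.9689 + 2 × 1.3103 = 6.5895
α = (3/2)·(1 − 3.9689/6.5895) = 0.597

α = 0.597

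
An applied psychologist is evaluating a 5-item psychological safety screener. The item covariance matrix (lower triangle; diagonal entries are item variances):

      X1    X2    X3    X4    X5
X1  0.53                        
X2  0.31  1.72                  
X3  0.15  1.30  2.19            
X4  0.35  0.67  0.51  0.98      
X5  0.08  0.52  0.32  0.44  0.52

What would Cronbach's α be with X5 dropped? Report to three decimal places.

Remaining items: X1, X2, X3, X4 (k = 4).
Σσᵢ² = 0.53 + 1.72 + 2.19 + 0.98 = 5.42
total variance = 5.42 + 2 × 3.29 = 12.00
α (item deleted) = (4/3)·(1 − 5.42/12.00) = 0.731

α = 0.731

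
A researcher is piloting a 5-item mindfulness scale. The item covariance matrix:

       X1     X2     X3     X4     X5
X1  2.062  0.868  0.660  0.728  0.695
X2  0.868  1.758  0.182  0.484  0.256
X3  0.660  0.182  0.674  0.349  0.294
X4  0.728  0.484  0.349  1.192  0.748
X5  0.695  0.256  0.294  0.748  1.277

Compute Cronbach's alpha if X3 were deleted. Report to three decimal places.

α = 0.728

Remaining items: X1, X2, X4, X5 (k = 4).
Σσᵢ² = 2.062 + 1.758 + 1.192 + 1.277 = 6.289
Var(T) = 6.289 + 2 × 3.779 = 13.847
α (item deleted) = (4/3)·(1 − 6.289/13.847) = 0.728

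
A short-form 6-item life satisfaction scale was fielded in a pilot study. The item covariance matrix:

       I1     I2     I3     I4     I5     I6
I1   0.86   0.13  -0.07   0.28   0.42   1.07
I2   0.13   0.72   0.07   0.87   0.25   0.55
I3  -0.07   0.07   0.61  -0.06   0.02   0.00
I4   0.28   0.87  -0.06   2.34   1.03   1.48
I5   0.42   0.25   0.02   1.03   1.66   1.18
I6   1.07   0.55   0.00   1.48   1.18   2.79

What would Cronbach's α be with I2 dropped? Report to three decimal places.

Remaining items: I1, I3, I4, I5, I6 (k = 5).
Σσᵢ² = 0.86 + 0.61 + 2.34 + 1.66 + 2.79 = 8.26
σ²_total = 8.26 + 2 × 5.35 = 18.96
α (item deleted) = (5/4)·(1 − 8.26/18.96) = 0.705

Cronbach's α = 0.705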